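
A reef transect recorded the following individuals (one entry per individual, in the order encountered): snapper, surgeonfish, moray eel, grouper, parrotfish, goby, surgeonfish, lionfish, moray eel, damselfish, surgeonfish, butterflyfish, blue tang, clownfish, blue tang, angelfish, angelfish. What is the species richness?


Total individuals logged = 17
Distinct species (count of individuals): snapper (1), surgeonfish (3), moray eel (2), grouper (1), parrotfish (1), goby (1), lionfish (1), damselfish (1), butterflyfish (1), blue tang (2), clownfish (1), angelfish (2)
Species richness = number of distinct species = 12

12


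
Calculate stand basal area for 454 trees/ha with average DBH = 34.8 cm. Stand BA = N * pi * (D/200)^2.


(D/200)^2 = (34.8/200)^2 = 0.174^2 = 0.030276
Individual BA = 3.141593 * 0.030276 = 0.0951149 m^2
Stand BA = 454 * 0.0951149 = 43.1822 ≈ 43.18 m^2/ha

43.18 m^2/ha


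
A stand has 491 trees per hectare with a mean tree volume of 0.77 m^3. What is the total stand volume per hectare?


V_stand = 491 * 0.77 = 378.07 ≈ 378.1 m^3/ha

378.1 m^3/ha


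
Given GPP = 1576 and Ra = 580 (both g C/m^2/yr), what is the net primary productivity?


NPP = GPP - Ra = 1576 - 580 = 996 g C/m^2/yr

996 g C/m^2/yr


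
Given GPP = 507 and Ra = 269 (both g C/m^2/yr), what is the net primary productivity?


NPP = GPP - Ra = 507 - 269 = 238 g C/m^2/yr

238 g C/m^2/yr


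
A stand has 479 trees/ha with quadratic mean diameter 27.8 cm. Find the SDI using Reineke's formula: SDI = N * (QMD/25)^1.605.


QMD/25 = 27.8/25 = 1.112
(1.112)^1.605 = exp(1.605 * ln(1.112)) = exp(1.605 * 0.106160) = exp(0.170387) = 1.18576
SDI = 479 * 1.18576 = 567.979 ≈ 568

568


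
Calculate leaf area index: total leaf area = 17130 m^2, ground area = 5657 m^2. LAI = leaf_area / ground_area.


LAI = 17130 / 5657 = 3.0281 ≈ 3.03

3.03


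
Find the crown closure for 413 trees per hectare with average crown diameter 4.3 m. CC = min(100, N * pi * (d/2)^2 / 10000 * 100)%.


(d/2)^2 = (4.3/2)^2 = 2.15^2 = 4.6225
Crown area = 3.141593 * 4.6225 = 14.5220 m^2
N * area / 10000 * 100 = 413 * 14.5220 / 10000 * 100 = 59.9759
CC = min(100, 59.9759) = 59.9759 ≈ 60.0%

60.0%


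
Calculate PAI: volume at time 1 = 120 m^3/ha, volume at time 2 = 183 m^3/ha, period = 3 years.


PAI = (V2 - V1) / period = (183 - 120) / 3 = 63 / 3 = 21.00 m^3/ha/yr

21.00 m^3/ha/yr


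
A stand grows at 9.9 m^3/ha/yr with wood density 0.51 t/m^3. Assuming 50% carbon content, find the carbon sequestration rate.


C = 9.9 * 0.51 * 0.5 = 2.5245 ≈ 2.52 t C/ha/yr

2.52 t C/ha/yr


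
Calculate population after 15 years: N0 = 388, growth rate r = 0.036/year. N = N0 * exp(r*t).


r*t = 0.036 * 15 = 0.54
exp(0.54) = 1.71601
N = 388 * 1.71601 = 665.812 ≈ 666

666


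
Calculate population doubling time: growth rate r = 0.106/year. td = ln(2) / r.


td = ln(2) / 0.106 = 0.693147 / 0.106 = 6.53912 ≈ 6.5 years

6.5 years


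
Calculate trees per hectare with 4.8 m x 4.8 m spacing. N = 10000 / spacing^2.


N = 10000 / 4.8^2 = 10000 / 23.04 = 434.028 ≈ 434 trees/ha

434 trees/ha


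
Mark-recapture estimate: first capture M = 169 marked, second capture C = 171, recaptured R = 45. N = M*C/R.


N = M * C / R = 169 * 171 / 45 = 28899 / 45 = 642.20 ≈ 642

642 individuals


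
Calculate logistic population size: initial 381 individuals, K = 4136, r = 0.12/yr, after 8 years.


(K - N0)/N0 = (4136 - 381)/381 = 3755/381 = 9.85564
r*t = 0.12 * 8 = 0.96; exp(-0.96) = 0.382893
9.85564 * 0.382893 = 3.77366
1 + 3.77366 = 4.77366
N = 4136 / 4.77366 = 866.421 ≈ 866

866


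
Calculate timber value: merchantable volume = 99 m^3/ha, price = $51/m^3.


Value = 99 * 51 = $5049/ha

$5049/ha


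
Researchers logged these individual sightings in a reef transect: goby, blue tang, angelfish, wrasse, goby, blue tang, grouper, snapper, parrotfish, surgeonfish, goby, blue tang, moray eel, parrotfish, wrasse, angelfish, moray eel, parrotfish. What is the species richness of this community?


Total individuals logged = 18
Distinct species (count of individuals): goby (3), blue tang (3), angelfish (2), wrasse (2), grouper (1), snapper (1), parrotfish (3), surgeonfish (1), moray eel (2)
Species richness = number of distinct species = 9

9


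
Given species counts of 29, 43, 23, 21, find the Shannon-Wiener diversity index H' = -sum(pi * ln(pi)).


Total N = 29 + 43 + 23 + 21 = 116
Per-species terms:
  p = 29/116 = 0.250000; ln(p) = -1.386294; p*ln(p) = 0.250000 * (-1.386294) = -0.346574
  p = 43/116 = 0.370690; ln(p) = -0.992389; p*ln(p) = 0.370690 * (-0.992389) = -0.367869
  p = 23/116 = 0.198276; ln(p) = -1.618095; p*ln(p) = 0.198276 * (-1.618095) = -0.320829
  p = 21/116 = 0.181034; ln(p) = -1.709070; p*ln(p) = 0.181034 * (-1.709070) = -0.309400
sum(p*ln(p)) = (-0.346574) + (-0.367869) + (-0.320829) + (-0.309400) = -1.344672
H' = -(-1.344672) = 1.344672 ≈ 1.3447

1.3447


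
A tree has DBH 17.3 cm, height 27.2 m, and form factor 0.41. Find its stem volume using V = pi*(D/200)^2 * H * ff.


(D/200)^2 = (17.3/200)^2 = 0.0865^2 = 0.00748225
BA = 3.141593 * 0.00748225 = 0.0235062 m^2
V = 0.0235062 * 27.2 * 0.41 = 0.262141 ≈ 0.262 m^3

0.262 m^3


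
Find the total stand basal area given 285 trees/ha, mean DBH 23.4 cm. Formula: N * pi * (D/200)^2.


(D/200)^2 = (23.4/200)^2 = 0.117^2 = 0.013689
Individual BA = 3.141593 * 0.013689 = 0.0430053 m^2
Stand BA = 285 * 0.0430053 = 12.2565 ≈ 12.26 m^2/ha

12.26 m^2/ha


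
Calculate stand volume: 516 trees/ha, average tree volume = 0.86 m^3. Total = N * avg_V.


V_stand = 516 * 0.86 = 443.76 ≈ 443.8 m^3/ha

443.8 m^3/ha


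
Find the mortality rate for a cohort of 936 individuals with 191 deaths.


Mortality rate = 191 / 936 = 0.204060 ≈ 0.2041

0.2041


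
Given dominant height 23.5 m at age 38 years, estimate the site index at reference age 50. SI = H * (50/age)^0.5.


50/38 = 1.31579
(1.31579)^0.5 = 1.14708
SI = 23.5 * 1.14708 = 26.9564 ≈ 27.0 m

27.0 m


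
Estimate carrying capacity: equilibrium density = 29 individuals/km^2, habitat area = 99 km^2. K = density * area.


K = 29 * 99 = 2871 individuals

2871 individuals


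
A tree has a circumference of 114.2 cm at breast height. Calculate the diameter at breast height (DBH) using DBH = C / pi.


DBH = C / pi = 114.2 / 3.141593 = 36.3510 ≈ 36.35 cm

36.35 cm


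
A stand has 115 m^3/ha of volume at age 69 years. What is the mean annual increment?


MAI = 115 / 69 = 1.6667 ≈ 1.67 m^3/ha/yr

1.67 m^3/ha/yr


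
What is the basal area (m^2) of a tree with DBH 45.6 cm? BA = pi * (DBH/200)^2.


D/200 = 45.6/200 = 0.228 m
(D/200)^2 = 0.228^2 = 0.051984
BA = 3.141593 * 0.051984 = 0.163313 ≈ 0.1633 m^2

0.1633 m^2


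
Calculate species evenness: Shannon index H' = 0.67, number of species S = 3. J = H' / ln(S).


ln(3) = 1.09861
J = H' / ln(S) = 0.67 / 1.09861 = 0.609862 ≈ 0.6099

0.6099


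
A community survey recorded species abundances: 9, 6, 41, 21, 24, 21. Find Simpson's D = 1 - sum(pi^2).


Total N = 9 + 6 + 41 + 21 + 24 + 21 = 122
Per-species terms:
  p = 9/122 = 0.073770; p^2 = 0.073770^2 = 0.005442
  p = 6/122 = 0.049180; p^2 = 0.049180^2 = 0.002419
  p = 41/122 = 0.336066; p^2 = 0.336066^2 = 0.112940
  p = 21/122 = 0.172131; p^2 = 0.172131^2 = 0.029629
  p = 24/122 = 0.196721; p^2 = 0.196721^2 = 0.038699
  p = 21/122 = 0.172131; p^2 = 0.172131^2 = 0.029629
sum(p^2) = 0.005442 + 0.002419 + 0.112940 + 0.029629 + 0.038699 + 0.029629 = 0.218758
D = 1 - 0.218758 = 0.781242 ≈ 0.7812

0.7812


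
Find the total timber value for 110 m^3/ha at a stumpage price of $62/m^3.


Value = 110 * 62 = $6820/ha

$6820/ha


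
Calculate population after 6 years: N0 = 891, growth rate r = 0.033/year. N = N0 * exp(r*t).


r*t = 0.033 * 6 = 0.198
exp(0.198) = 1.21896
N = 891 * 1.21896 = 1086.09 ≈ 1086

1086


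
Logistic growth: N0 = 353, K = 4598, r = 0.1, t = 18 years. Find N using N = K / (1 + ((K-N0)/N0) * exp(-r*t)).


(K - N0)/N0 = (4598 - 353)/353 = 4245/353 = 12.0255
r*t = 0.1 * 18 = 1.8; exp(-1.8) = 0.165299
12.0255 * 0.165299 = 1.98780
1 + 1.98780 = 2.98780
N = 4598 / 2.98780 = 1538.92 ≈ 1539

1539


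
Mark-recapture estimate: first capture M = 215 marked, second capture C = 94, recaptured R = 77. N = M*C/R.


N = M * C / R = 215 * 94 / 77 = 20210 / 77 = 262.47 ≈ 262

262 individuals


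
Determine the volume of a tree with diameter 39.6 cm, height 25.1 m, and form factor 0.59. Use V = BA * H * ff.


(D/200)^2 = (39.6/200)^2 = 0.198^2 = 0.039204
BA = 3.141593 * 0.039204 = 0.123163 m^2
V = 0.123163 * 25.1 * 0.59 = 1.82392 ≈ 1.824 m^3

1.824 m^3


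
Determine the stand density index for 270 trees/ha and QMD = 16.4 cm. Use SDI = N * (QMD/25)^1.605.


QMD/25 = 16.4/25 = 0.656
(0.656)^1.605 = exp(1.605 * ln(0.656)) = exp(1.605 * (-0.421594)) = exp(-0.676658) = 0.508313
SDI = 270 * 0.508313 = 137.245 ≈ 137

137


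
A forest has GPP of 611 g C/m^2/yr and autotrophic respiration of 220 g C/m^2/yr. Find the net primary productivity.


NPP = GPP - Ra = 611 - 220 = 391 g C/m^2/yr

391 g C/m^2/yr


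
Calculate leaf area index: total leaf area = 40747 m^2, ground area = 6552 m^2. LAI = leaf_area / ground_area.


LAI = 40747 / 6552 = 6.2190 ≈ 6.22

6.22


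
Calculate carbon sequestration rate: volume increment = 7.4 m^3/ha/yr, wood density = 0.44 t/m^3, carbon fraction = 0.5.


C = 7.4 * 0.44 * 0.5 = 1.628 ≈ 1.63 t C/ha/yr

1.63 t C/ha/yr


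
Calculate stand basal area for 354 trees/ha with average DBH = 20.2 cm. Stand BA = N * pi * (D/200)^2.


(D/200)^2 = (20.2/200)^2 = 0.101^2 = 0.010201
Individual BA = 3.141593 * 0.010201 = 0.0320474 m^2
Stand BA = 354 * 0.0320474 = 11.3448 ≈ 11.34 m^2/ha

11.34 m^2/ha


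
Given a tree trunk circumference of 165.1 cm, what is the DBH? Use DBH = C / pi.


DBH = C / pi = 165.1 / 3.141593 = 52.5530 ≈ 52.55 cm

52.55 cm


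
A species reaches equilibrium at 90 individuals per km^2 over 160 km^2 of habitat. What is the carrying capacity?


K = 90 * 160 = 14400 individuals

14400 individuals


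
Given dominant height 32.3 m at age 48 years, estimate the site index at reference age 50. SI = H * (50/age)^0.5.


50/48 = 1.04167
(1.04167)^0.5 = 1.02062
SI = 32.3 * 1.02062 = 32.9660 ≈ 33.0 m

33.0 m


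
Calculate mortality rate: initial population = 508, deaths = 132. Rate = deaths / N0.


Mortality rate = 132 / 508 = 0.259843 ≈ 0.2598

0.2598


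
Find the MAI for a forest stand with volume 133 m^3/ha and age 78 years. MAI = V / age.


MAI = 133 / 78 = 1.7051 ≈ 1.71 m^3/ha/yr

1.71 m^3/ha/yr


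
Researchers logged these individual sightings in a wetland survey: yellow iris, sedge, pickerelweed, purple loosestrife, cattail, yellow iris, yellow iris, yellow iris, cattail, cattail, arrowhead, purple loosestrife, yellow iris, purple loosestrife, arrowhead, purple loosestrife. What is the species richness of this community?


Total individuals logged = 16
Distinct species (count of individuals): yellow iris (5), sedge (1), pickerelweed (1), purple loosestrife (4), cattail (3), arrowhead (2)
Species richness = number of distinct species = 6

6


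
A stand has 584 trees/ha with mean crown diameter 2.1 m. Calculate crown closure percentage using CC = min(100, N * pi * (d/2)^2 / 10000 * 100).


(d/2)^2 = (2.1/2)^2 = 1.05^2 = 1.1025
Crown area = 3.141593 * 1.1025 = 3.46361 m^2
N * area / 10000 * 100 = 584 * 3.46361 / 10000 * 100 = 20.2275
CC = min(100, 20.2275) = 20.2275 ≈ 20.2%

20.2%


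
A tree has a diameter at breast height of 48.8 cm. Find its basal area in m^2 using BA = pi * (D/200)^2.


D/200 = 48.8/200 = 0.244 m
(D/200)^2 = 0.244^2 = 0.059536
BA = 3.141593 * 0.059536 = 0.187038 ≈ 0.1870 m^2

0.1870 m^2


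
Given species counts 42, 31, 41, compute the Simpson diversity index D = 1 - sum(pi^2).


Total N = 42 + 31 + 41 = 114
Per-species terms:
  p = 42/114 = 0.368421; p^2 = 0.368421^2 = 0.135734
  p = 31/114 = 0.271930; p^2 = 0.271930^2 = 0.073946
  p = 41/114 = 0.359649; p^2 = 0.359649^2 = 0.129347
sum(p^2) = 0.135734 + 0.073946 + 0.129347 = 0.339027
D = 1 - 0.339027 = 0.660973 ≈ 0.6610

0.6610


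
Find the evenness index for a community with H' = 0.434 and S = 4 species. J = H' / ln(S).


ln(4) = 1.38629
J = H' / ln(S) = 0.434 / 1.38629 = 0.313066 ≈ 0.3131

0.3131


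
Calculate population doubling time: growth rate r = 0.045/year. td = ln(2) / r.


td = ln(2) / 0.045 = 0.693147 / 0.045 = 15.4033 ≈ 15.4 years

15.4 years


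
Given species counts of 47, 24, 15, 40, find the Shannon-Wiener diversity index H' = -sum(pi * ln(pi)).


Total N = 47 + 24 + 15 + 40 = 126
Per-species terms:
  p = 47/126 = 0.373016; ln(p) = -0.986134; p*ln(p) = 0.373016 * (-0.986134) = -0.367844
  p = 24/126 = 0.190476; ln(p) = -1.658229; p*ln(p) = 0.190476 * (-1.658229) = -0.315853
  p = 15/126 = 0.119048; ln(p) = -2.128229; p*ln(p) = 0.119048 * (-2.128229) = -0.253361
  p = 40/126 = 0.317460; ln(p) = -1.147403; p*ln(p) = 0.317460 * (-1.147403) = -0.364255
sum(p*ln(p)) = (-0.367844) + (-0.315853) + (-0.253361) + (-0.364255) = -1.301313
H' = -(-1.301313) = 1.301313 ≈ 1.3013

1.3013


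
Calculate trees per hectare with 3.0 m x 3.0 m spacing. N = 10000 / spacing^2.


N = 10000 / 3.0^2 = 10000 / 9 = 1111.11 ≈ 1111 trees/ha

1111 trees/ha


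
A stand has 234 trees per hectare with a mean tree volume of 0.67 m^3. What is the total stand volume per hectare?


V_stand = 234 * 0.67 = 156.78 ≈ 156.8 m^3/ha

156.8 m^3/ha


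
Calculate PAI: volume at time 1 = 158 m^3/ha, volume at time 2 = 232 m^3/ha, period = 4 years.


PAI = (V2 - V1) / period = (232 - 158) / 4 = 74 / 4 = 18.50 m^3/ha/yr

18.50 m^3/ha/yr


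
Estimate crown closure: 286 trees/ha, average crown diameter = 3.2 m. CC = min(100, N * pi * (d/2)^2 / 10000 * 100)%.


(d/2)^2 = (3.2/2)^2 = 1.6^2 = 2.56
Crown area = 3.141593 * 2.56 = 8.04248 m^2
N * area / 10000 * 100 = 286 * 8.04248 / 10000 * 100 = 23.0015
CC = min(100, 23.0015) = 23.0015 ≈ 23.0%

23.0%


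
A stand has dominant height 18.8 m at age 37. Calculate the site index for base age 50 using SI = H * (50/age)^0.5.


50/37 = 1.35135
(1.35135)^0.5 = 1.16248
SI = 18.8 * 1.16248 = 21.8546 ≈ 21.9 m

21.9 m


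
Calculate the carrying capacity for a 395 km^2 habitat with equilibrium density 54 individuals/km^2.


K = 54 * 395 = 21330 individuals

21330 individuals


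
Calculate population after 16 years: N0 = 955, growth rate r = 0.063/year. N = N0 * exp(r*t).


r*t = 0.063 * 16 = 1.008
exp(1.008) = 2.74012
N = 955 * 2.74012 = 2616.81 ≈ 2617

2617


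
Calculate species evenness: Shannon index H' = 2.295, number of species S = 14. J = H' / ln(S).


ln(14) = 2.63906
J = H' / ln(S) = 2.295 / 2.63906 = 0.869628 ≈ 0.8696

0.8696


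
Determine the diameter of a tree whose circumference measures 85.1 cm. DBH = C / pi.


DBH = C / pi = 85.1 / 3.141593 = 27.0882 ≈ 27.09 cm

27.09 cm


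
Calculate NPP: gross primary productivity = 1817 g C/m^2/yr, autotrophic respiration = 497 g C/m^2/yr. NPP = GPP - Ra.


NPP = GPP - Ra = 1817 - 497 = 1320 g C/m^2/yr

1320 g C/m^2/yr


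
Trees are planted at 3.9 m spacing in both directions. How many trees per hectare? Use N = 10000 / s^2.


N = 10000 / 3.9^2 = 10000 / 15.21 = 657.462 ≈ 657 trees/ha

657 trees/ha


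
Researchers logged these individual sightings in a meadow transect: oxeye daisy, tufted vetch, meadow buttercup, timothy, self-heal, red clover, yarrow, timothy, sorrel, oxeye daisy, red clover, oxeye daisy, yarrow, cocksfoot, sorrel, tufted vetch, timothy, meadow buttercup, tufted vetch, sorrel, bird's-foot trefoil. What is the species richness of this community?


Total individuals logged = 21
Distinct species (count of individuals): oxeye daisy (3), tufted vetch (3), meadow buttercup (2), timothy (3), self-heal (1), red clover (2), yarrow (2), sorrel (3), cocksfoot (1), bird's-foot trefoil (1)
Species richness = number of distinct species = 10

10


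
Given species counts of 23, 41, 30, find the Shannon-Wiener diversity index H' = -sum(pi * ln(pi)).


Total N = 23 + 41 + 30 = 94
Per-species terms:
  p = 23/94 = 0.244681; ln(p) = -1.407800; p*ln(p) = 0.244681 * (-1.407800) = -0.344462
  p = 41/94 = 0.436170; ln(p) = -0.829723; p*ln(p) = 0.436170 * (-0.829723) = -0.361900
  p = 30/94 = 0.319149; ln(p) = -1.142097; p*ln(p) = 0.319149 * (-1.142097) = -0.364499
sum(p*ln(p)) = (-0.344462) + (-0.361900) + (-0.364499) = -1.070861
H' = -(-1.070861) = 1.070861 ≈ 1.0709

1.0709


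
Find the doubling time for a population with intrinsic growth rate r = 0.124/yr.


td = ln(2) / 0.124 = 0.693147 / 0.124 = 5.58990 ≈ 5.6 years

5.6 years


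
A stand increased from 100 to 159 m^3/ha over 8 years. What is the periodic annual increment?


PAI = (V2 - V1) / period = (159 - 100) / 8 = 59 / 8 = 7.3750 ≈ 7.38 m^3/ha/yr

7.38 m^3/ha/yr


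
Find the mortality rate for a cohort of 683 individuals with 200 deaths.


Mortality rate = 200 / 683 = 0.292826 ≈ 0.2928

0.2928


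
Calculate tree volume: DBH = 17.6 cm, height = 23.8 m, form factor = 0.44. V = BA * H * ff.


(D/200)^2 = (17.6/200)^2 = 0.088^2 = 0.007744
BA = 3.141593 * 0.007744 = 0.0243285 m^2
V = 0.0243285 * 23.8 * 0.44 = 0.254768 ≈ 0.255 m^3

0.255 m^3


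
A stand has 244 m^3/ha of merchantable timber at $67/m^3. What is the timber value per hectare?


Value = 244 * 67 = $16348/ha

$16348/ha


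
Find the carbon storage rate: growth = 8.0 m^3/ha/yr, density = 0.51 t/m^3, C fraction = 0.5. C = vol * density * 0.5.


C = 8.0 * 0.51 * 0.5 = 2.04 t C/ha/yr

2.04 t C/ha/yr


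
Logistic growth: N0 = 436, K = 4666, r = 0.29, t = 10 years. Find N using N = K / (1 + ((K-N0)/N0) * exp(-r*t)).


(K - N0)/N0 = (4666 - 436)/436 = 4230/436 = 9.70183
r*t = 0.29 * 10 = 2.9; exp(-2.9) = 0.0550232
9.70183 * 0.0550232 = 0.533826
1 + 0.533826 = 1.53383
N = 4666 / 1.53383 = 3042.06 ≈ 3042

3042


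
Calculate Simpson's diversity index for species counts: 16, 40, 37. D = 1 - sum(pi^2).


Total N = 16 + 40 + 37 = 93
Per-species terms:
  p = 16/93 = 0.172043; p^2 = 0.172043^2 = 0.029599
  p = 40/93 = 0.430108; p^2 = 0.430108^2 = 0.184993
  p = 37/93 = 0.397849; p^2 = 0.397849^2 = 0.158284
sum(p^2) = 0.029599 + 0.184993 + 0.158284 = 0.372876
D = 1 - 0.372876 = 0.627124 ≈ 0.6271

0.6271


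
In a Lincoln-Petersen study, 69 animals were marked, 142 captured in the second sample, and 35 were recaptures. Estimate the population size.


N = M * C / R = 69 * 142 / 35 = 9798 / 35 = 279.94 ≈ 280

280 individuals


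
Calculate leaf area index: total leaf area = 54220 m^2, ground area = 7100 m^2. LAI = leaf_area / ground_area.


LAI = 54220 / 7100 = 7.6366 ≈ 7.64

7.64


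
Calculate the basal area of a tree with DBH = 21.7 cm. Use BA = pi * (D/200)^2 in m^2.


D/200 = 21.7/200 = 0.1085 m
(D/200)^2 = 0.1085^2 = 0.01177225
BA = 3.141593 * 0.01177225 = 0.0369836 ≈ 0.0370 m^2

0.0370 m^2


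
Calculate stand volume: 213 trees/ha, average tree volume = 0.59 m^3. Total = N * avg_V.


V_stand = 213 * 0.59 = 125.67 ≈ 125.7 m^3/ha

125.7 m^3/ha


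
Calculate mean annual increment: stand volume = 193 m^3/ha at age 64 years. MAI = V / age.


MAI = 193 / 64 = 3.0156 ≈ 3.02 m^3/ha/yr

3.02 m^3/ha/yr


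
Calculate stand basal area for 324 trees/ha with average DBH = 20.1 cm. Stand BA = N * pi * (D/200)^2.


(D/200)^2 = (20.1/200)^2 = 0.1005^2 = 0.01010025
Individual BA = 3.141593 * 0.01010025 = 0.0317309 m^2
Stand BA = 324 * 0.0317309 = 10.2808 ≈ 10.28 m^2/ha

10.28 m^2/ha


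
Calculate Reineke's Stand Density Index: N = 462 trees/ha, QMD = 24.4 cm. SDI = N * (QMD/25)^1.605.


QMD/25 = 24.4/25 = 0.976
(0.976)^1.605 = exp(1.605 * ln(0.976)) = exp(1.605 * (-0.0242927)) = exp(-0.0389898) = 0.961761
SDI = 462 * 0.961761 = 444.334 ≈ 444

444


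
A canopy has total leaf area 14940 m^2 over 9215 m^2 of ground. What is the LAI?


LAI = 14940 / 9215 = 1.6213 ≈ 1.62

1.62


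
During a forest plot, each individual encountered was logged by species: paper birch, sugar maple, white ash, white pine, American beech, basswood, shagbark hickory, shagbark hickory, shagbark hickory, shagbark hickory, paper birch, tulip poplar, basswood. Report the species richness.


Total individuals logged = 13
Distinct species (count of individuals): paper birch (2), sugar maple (1), white ash (1), white pine (1), American beech (1), basswood (2), shagbark hickory (4), tulip poplar (1)
Species richness = number of distinct species = 8

8


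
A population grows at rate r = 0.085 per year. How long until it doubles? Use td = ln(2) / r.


td = ln(2) / 0.085 = 0.693147 / 0.085 = 8.15467 ≈ 8.2 years

8.2 years


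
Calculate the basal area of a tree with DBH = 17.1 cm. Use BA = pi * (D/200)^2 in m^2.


D/200 = 17.1/200 = 0.0855 m
(D/200)^2 = 0.0855^2 = 0.00731025
BA = 3.141593 * 0.00731025 = 0.0229658 ≈ 0.0230 m^2

0.0230 m^2


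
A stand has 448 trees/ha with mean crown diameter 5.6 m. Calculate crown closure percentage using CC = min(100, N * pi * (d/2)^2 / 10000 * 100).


(d/2)^2 = (5.6/2)^2 = 2.8^2 = 7.84
Crown area = 3.141593 * 7.84 = 24.6301 m^2
N * area / 10000 * 100 = 448 * 24.6301 / 10000 * 100 = 110.343
CC = min(100, 110.343) = 100%

100%


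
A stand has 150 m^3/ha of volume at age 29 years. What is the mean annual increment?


MAI = 150 / 29 = 5.1724 ≈ 5.17 m^3/ha/yr

5.17 m^3/ha/yr


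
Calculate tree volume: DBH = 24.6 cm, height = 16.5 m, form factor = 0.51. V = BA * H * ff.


(D/200)^2 = (24.6/200)^2 = 0.123^2 = 0.015129
BA = 3.141593 * 0.015129 = 0.0475292 m^2
V = 0.0475292 * 16.5 * 0.51 = 0.399958 ≈ 0.400 m^3

0.400 m^3


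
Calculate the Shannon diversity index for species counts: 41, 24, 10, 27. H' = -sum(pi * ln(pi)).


Total N = 41 + 24 + 10 + 27 = 102
Per-species terms:
  p = 41/102 = 0.401961; ln(p) = -0.911400; p*ln(p) = 0.401961 * (-0.911400) = -0.366347
  p = 24/102 = 0.235294; ln(p) = -1.446919; p*ln(p) = 0.235294 * (-1.446919) = -0.340451
  p = 10/102 = 0.098039; ln(p) = -2.322390; p*ln(p) = 0.098039 * (-2.322390) = -0.227685
  p = 27/102 = 0.264706; ln(p) = -1.329136; p*ln(p) = 0.264706 * (-1.329136) = -0.351830
sum(p*ln(p)) = (-0.366347) + (-0.340451) + (-0.227685) + (-0.351830) = -1.286313
H' = -(-1.286313) = 1.286313 ≈ 1.2863

1.2863


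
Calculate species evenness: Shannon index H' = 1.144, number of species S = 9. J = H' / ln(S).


ln(9) = 2.19722
J = H' / ln(S) = 1.144 / 2.19722 = 0.520658 ≈ 0.5207

0.5207


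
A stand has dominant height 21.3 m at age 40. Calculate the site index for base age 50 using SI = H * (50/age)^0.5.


50/40 = 1.25000
(1.25000)^0.5 = 1.11803
SI = 21.3 * 1.11803 = 23.8140 ≈ 23.8 m

23.8 m


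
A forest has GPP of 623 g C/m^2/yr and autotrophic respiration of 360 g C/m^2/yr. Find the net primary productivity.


NPP = GPP - Ra = 623 - 360 = 263 g C/m^2/yr

263 g C/m^2/yr


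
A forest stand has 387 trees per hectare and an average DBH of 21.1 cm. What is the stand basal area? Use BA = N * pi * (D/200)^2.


(D/200)^2 = (21.1/200)^2 = 0.1055^2 = 0.01113025
Individual BA = 3.141593 * 0.01113025 = 0.0349667 m^2
Stand BA = 387 * 0.0349667 = 13.5321 ≈ 13.53 m^2/ha

13.53 m^2/ha


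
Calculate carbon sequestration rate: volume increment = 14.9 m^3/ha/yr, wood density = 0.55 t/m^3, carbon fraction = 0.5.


C = 14.9 * 0.55 * 0.5 = 4.0975 ≈ 4.10 t C/ha/yr

4.10 t C/ha/yr


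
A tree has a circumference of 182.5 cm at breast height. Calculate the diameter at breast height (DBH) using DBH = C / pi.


DBH = C / pi = 182.5 / 3.141593 = 58.0915 ≈ 58.09 cm

58.09 cm


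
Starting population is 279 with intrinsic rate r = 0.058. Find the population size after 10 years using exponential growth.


r*t = 0.058 * 10 = 0.58
exp(0.58) = 1.78604
N = 279 * 1.78604 = 498.305 ≈ 498

498


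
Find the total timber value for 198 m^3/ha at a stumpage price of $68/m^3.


Value = 198 * 68 = $13464/ha

$13464/ha


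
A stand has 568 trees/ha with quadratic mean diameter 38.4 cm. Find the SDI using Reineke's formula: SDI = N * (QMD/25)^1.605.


QMD/25 = 38.4/25 = 1.536
(1.536)^1.605 = exp(1.605 * ln(1.536)) = exp(1.605 * 0.429182) = exp(0.688837) = 1.99140
SDI = 568 * 1.99140 = 1131.12 ≈ 1131

1131


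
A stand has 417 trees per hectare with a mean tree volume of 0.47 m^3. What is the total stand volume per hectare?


V_stand = 417 * 0.47 = 195.99 ≈ 196.0 m^3/ha

196.0 m^3/ha


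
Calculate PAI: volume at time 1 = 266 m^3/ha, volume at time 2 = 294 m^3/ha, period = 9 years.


PAI = (V2 - V1) / period = (294 - 266) / 9 = 28 / 9 = 3.1111 ≈ 3.11 m^3/ha/yr

3.11 m^3/ha/yr


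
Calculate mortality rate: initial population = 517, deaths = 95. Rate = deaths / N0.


Mortality rate = 95 / 517 = 0.183752 ≈ 0.1838

0.1838


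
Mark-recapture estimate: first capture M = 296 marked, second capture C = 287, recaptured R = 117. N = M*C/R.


N = M * C / R = 296 * 287 / 117 = 84952 / 117 = 726.09 ≈ 726

726 individuals


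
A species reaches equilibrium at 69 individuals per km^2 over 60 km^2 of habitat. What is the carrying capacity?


K = 69 * 60 = 4140 individuals

4140 individuals


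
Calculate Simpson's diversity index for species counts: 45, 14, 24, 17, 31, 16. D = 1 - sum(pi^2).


Total N = 45 + 14 + 24 + 17 + 31 + 16 = 147
Per-species terms:
  p = 45/147 = 0.306122; p^2 = 0.306122^2 = 0.093711
  p = 14/147 = 0.095238; p^2 = 0.095238^2 = 0.009070
  p = 24/147 = 0.163265; p^2 = 0.163265^2 = 0.026655
  p = 17/147 = 0.115646; p^2 = 0.115646^2 = 0.013374
  p = 31/147 = 0.210884; p^2 = 0.210884^2 = 0.044472
  p = 16/147 = 0.108844; p^2 = 0.108844^2 = 0.011847
sum(p^2) = 0.093711 + 0.009070 + 0.026655 + 0.013374 + 0.044472 + 0.011847 = 0.199129
D = 1 - 0.199129 = 0.800871 ≈ 0.8009

0.8009


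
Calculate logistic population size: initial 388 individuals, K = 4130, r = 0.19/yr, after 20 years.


(K - N0)/N0 = (4130 - 388)/388 = 3742/388 = 9.64433
r*t = 0.19 * 20 = 3.8; exp(-3.8) = 0.0223708
9.64433 * 0.0223708 = 0.215751
1 + 0.215751 = 1.21575
N = 4130 / 1.21575 = 3397.08 ≈ 3397

3397


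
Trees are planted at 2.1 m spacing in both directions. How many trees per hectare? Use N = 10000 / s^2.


N = 10000 / 2.1^2 = 10000 / 4.41 = 2267.57 ≈ 2268 trees/ha

2268 trees/ha


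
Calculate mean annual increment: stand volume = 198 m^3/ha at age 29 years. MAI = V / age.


MAI = 198 / 29 = 6.8276 ≈ 6.83 m^3/ha/yr

6.83 m^3/ha/yr


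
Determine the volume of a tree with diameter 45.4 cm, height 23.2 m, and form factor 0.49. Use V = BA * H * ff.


(D/200)^2 = (45.4/200)^2 = 0.227^2 = 0.051529
BA = 3.141593 * 0.051529 = 0.161883 m^2
V = 0.161883 * 23.2 * 0.49 = 1.84029 ≈ 1.840 m^3

1.840 m^3


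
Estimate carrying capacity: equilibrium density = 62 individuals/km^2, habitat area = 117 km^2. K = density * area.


K = 62 * 117 = 7254 individuals

7254 individuals


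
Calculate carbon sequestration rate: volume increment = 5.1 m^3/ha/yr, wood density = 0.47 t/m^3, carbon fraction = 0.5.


C = 5.1 * 0.47 * 0.5 = 1.1985 ≈ 1.20 t C/ha/yr

1.20 t C/ha/yr


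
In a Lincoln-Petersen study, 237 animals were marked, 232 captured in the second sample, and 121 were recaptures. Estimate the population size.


N = M * C / R = 237 * 232 / 121 = 54984 / 121 = 454.41 ≈ 454

454 individuals


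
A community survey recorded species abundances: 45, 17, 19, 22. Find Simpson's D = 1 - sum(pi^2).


Total N = 45 + 17 + 19 + 22 = 103
Per-species terms:
  p = 45/103 = 0.436893; p^2 = 0.436893^2 = 0.190875
  p = 17/103 = 0.165049; p^2 = 0.165049^2 = 0.027241
  p = 19/103 = 0.184466; p^2 = 0.184466^2 = 0.034028
  p = 22/103 = 0.213592; p^2 = 0.213592^2 = 0.045622
sum(p^2) = 0.190875 + 0.027241 + 0.034028 + 0.045622 = 0.297766
D = 1 - 0.297766 = 0.702234 ≈ 0.7022

0.7022


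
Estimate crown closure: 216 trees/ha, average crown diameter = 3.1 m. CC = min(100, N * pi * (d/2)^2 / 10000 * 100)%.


(d/2)^2 = (3.1/2)^2 = 1.55^2 = 2.4025
Crown area = 3.141593 * 2.4025 = 7.54768 m^2
N * area / 10000 * 100 = 216 * 7.54768 / 10000 * 100 = 16.3030
CC = min(100, 16.3030) = 16.3030 ≈ 16.3%

16.3%


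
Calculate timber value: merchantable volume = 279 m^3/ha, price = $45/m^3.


Value = 279 * 45 = $12555/ha

$12555/ha


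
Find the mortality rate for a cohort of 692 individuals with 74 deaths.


Mortality rate = 74 / 692 = 0.106936 ≈ 0.1069

0.1069


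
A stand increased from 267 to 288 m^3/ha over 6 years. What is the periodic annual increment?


PAI = (V2 - V1) / period = (288 - 267) / 6 = 21 / 6 = 3.50 m^3/ha/yr

3.50 m^3/ha/yr


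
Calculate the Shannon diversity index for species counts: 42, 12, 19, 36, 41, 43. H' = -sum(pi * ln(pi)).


Total N = 42 + 12 + 19 + 36 + 41 + 43 = 193
Per-species terms:
  p = 42/193 = 0.217617; ln(p) = -1.525019; p*ln(p) = 0.217617 * (-1.525019) = -0.331870
  p = 12/193 = 0.062176; ln(p) = -2.777786; p*ln(p) = 0.062176 * (-2.777786) = -0.172712
  p = 19/193 = 0.098446; ln(p) = -2.318247; p*ln(p) = 0.098446 * (-2.318247) = -0.228222
  p = 36/193 = 0.186528; ln(p) = -1.679174; p*ln(p) = 0.186528 * (-1.679174) = -0.313213
  p = 41/193 = 0.212435; ln(p) = -1.549119; p*ln(p) = 0.212435 * (-1.549119) = -0.329087
  p = 43/193 = 0.222798; ln(p) = -1.501490; p*ln(p) = 0.222798 * (-1.501490) = -0.334529
sum(p*ln(p)) = (-0.331870) + (-0.172712) + (-0.228222) + (-0.313213) + (-0.329087) + (-0.334529) = -1.709633
H' = -(-1.709633) = 1.709633 ≈ 1.7096

1.7096


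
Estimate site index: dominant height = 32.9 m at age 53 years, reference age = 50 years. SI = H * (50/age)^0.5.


50/53 = 0.943396
(0.943396)^0.5 = 0.971286
SI = 32.9 * 0.971286 = 31.9553 ≈ 32.0 m

32.0 m


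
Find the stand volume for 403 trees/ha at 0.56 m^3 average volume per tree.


V_stand = 403 * 0.56 = 225.68 ≈ 225.7 m^3/ha

225.7 m^3/ha


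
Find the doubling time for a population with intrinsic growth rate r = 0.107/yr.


td = ln(2) / 0.107 = 0.693147 / 0.107 = 6.47801 ≈ 6.5 years

6.5 years


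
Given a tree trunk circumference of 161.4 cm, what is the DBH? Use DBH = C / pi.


DBH = C / pi = 161.4 / 3.141593 = 51.3752 ≈ 51.38 cm

51.38 cm


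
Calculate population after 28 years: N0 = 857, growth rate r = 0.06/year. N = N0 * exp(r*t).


r*t = 0.06 * 28 = 1.68
exp(1.68) = 5.36556
N = 857 * 5.36556 = 4598.28 ≈ 4598

4598


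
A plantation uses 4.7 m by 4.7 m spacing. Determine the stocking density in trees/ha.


N = 10000 / 4.7^2 = 10000 / 22.09 = 452.694 ≈ 453 trees/ha

453 trees/ha


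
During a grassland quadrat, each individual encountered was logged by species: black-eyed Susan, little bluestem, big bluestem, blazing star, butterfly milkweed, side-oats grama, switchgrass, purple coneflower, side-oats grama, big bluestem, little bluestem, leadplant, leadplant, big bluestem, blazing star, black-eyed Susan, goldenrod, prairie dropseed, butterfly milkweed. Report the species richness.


Total individuals logged = 19
Distinct species (count of individuals): black-eyed Susan (2), little bluestem (2), big bluestem (3), blazing star (2), butterfly milkweed (2), side-oats grama (2), switchgrass (1), purple coneflower (1), leadplant (2), goldenrod (1), prairie dropseed (1)
Species richness = number of distinct species = 11

11


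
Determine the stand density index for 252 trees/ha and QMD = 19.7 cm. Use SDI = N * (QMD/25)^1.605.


QMD/25 = 19.7/25 = 0.788
(0.788)^1.605 = exp(1.605 * ln(0.788)) = exp(1.605 * (-0.238257)) = exp(-0.382402) = 0.682221
SDI = 252 * 0.682221 = 171.920 ≈ 172

172


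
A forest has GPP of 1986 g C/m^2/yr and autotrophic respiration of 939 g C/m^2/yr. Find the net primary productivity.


NPP = GPP - Ra = 1986 - 939 = 1047 g C/m^2/yr

1047 g C/m^2/yr


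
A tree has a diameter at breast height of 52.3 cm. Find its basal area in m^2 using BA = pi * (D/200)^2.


D/200 = 52.3/200 = 0.2615 m
(D/200)^2 = 0.2615^2 = 0.06838225
BA = 3.141593 * 0.06838225 = 0.214829 ≈ 0.2148 m^2

0.2148 m^2


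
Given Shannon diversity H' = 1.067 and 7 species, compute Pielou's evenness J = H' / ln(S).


ln(7) = 1.94591
J = H' / ln(S) = 1.067 / 1.94591 = 0.548330 ≈ 0.5483

0.5483


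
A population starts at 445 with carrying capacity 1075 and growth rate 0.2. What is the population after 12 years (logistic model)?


(K - N0)/N0 = (1075 - 445)/445 = 630/445 = 1.41573
r*t = 0.2 * 12 = 2.4; exp(-2.4) = 0.0907180
1.41573 * 0.0907180 = 0.128432
1 + 0.128432 = 1.12843
N = 1075 / 1.12843 = 952.651 ≈ 953

953


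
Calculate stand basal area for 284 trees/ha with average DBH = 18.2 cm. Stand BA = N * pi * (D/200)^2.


(D/200)^2 = (18.2/200)^2 = 0.091^2 = 0.008281
Individual BA = 3.141593 * 0.008281 = 0.0260155 m^2
Stand BA = 284 * 0.0260155 = 7.38840 ≈ 7.39 m^2/ha

7.39 m^2/ha


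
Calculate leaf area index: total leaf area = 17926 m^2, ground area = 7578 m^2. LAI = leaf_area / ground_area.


LAI = 17926 / 7578 = 2.3655 ≈ 2.37

2.37


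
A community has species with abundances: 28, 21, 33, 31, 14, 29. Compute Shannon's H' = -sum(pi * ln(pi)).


Total N = 28 + 21 + 33 + 31 + 14 + 29 = 156
Per-species terms:
  p = 28/156 = 0.179487; ln(p) = -1.717652; p*ln(p) = 0.179487 * (-1.717652) = -0.308296
  p = 21/156 = 0.134615; ln(p) = -2.005336; p*ln(p) = 0.134615 * (-2.005336) = -0.269948
  p = 33/156 = 0.211538; ln(p) = -1.553351; p*ln(p) = 0.211538 * (-1.553351) = -0.328593
  p = 31/156 = 0.198718; ln(p) = -1.615869; p*ln(p) = 0.198718 * (-1.615869) = -0.321102
  p = 14/156 = 0.089744; ln(p) = -2.410794; p*ln(p) = 0.089744 * (-2.410794) = -0.216354
  p = 29/156 = 0.185897; ln(p) = -1.682563; p*ln(p) = 0.185897 * (-1.682563) = -0.312783
sum(p*ln(p)) = (-0.308296) + (-0.269948) + (-0.328593) + (-0.321102) + (-0.216354) + (-0.312783) = -1.757076
H' = -(-1.757076) = 1.757076 ≈ 1.7571

1.7571


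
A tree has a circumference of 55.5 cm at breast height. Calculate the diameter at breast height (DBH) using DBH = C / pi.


DBH = C / pi = 55.5 / 3.141593 = 17.6662 ≈ 17.67 cm

17.67 cm


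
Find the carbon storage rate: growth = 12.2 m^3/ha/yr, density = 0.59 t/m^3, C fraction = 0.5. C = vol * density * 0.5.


C = 12.2 * 0.59 * 0.5 = 3.599 ≈ 3.60 t C/ha/yr

3.60 t C/ha/yr


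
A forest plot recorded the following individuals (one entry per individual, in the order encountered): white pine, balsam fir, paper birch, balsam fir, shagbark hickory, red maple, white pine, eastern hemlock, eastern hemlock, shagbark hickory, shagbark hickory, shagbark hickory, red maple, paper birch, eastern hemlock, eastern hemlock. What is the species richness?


Total individuals logged = 16
Distinct species (count of individuals): white pine (2), balsam fir (2), paper birch (2), shagbark hickory (4), red maple (2), eastern hemlock (4)
Species richness = number of distinct species = 6

6


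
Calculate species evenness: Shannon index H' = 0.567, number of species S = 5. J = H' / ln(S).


ln(5) = 1.60944
J = H' / ln(S) = 0.567 / 1.60944 = 0.352296 ≈ 0.3523

0.3523


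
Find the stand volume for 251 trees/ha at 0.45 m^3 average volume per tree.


V_stand = 251 * 0.45 = 112.95 ≈ 113.0 m^3/ha

113.0 m^3/ha


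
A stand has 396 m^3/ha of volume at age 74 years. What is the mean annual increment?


MAI = 396 / 74 = 5.3514 ≈ 5.35 m^3/ha/yr

5.35 m^3/ha/yr


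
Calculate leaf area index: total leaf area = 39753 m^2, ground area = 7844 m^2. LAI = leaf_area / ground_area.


LAI = 39753 / 7844 = 5.0680 ≈ 5.07

5.07


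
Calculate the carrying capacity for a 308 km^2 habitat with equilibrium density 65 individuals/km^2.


K = 65 * 308 = 20020 individuals

20020 individuals


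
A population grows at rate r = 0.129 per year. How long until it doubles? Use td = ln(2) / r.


td = ln(2) / 0.129 = 0.693147 / 0.129 = 5.37323 ≈ 5.4 years

5.4 years


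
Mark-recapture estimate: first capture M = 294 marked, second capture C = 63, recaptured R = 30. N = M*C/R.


N = M * C / R = 294 * 63 / 30 = 18522 / 30 = 617.40 ≈ 617

617 individuals


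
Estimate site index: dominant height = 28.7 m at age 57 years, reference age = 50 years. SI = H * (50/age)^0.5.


50/57 = 0.877193
(0.877193)^0.5 = 0.936586
SI = 28.7 * 0.936586 = 26.8800 ≈ 26.9 m

26.9 m


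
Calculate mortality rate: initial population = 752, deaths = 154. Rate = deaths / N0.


Mortality rate = 154 / 752 = 0.204787 ≈ 0.2048

0.2048


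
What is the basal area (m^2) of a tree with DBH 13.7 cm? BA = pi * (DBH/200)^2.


D/200 = 13.7/200 = 0.0685 m
(D/200)^2 = 0.0685^2 = 0.00469225
BA = 3.141593 * 0.00469225 = 0.0147411 ≈ 0.0147 m^2

0.0147 m^2


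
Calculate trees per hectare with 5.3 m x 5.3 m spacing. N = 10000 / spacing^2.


N = 10000 / 5.3^2 = 10000 / 28.09 = 355.999 ≈ 356 trees/ha

356 trees/ha


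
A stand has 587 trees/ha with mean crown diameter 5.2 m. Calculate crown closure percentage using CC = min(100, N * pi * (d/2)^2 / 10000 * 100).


(d/2)^2 = (5.2/2)^2 = 2.6^2 = 6.76
Crown area = 3.141593 * 6.76 = 21.2372 m^2
N * area / 10000 * 100 = 587 * 21.2372 / 10000 * 100 = 124.662
CC = min(100, 124.662) = 100%

100%


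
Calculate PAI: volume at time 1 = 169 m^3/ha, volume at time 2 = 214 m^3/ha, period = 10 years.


PAI = (V2 - V1) / period = (214 - 169) / 10 = 45 / 10 = 4.50 m^3/ha/yr

4.50 m^3/ha/yr


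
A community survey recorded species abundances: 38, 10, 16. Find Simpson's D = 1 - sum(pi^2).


Total N = 38 + 10 + 16 = 64
Per-species terms:
  p = 38/64 = 0.593750; p^2 = 0.593750^2 = 0.352539
  p = 10/64 = 0.156250; p^2 = 0.156250^2 = 0.024414
  p = 16/64 = 0.250000; p^2 = 0.250000^2 = 0.062500
sum(p^2) = 0.352539 + 0.024414 + 0.062500 = 0.439453
D = 1 - 0.439453 = 0.560547 ≈ 0.5605

0.5605


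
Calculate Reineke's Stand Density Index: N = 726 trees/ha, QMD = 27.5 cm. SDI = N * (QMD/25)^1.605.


QMD/25 = 27.5/25 = 1.1
(1.1)^1.605 = exp(1.605 * ln(1.1)) = exp(1.605 * 0.0953102) = exp(0.152973) = 1.16529
SDI = 726 * 1.16529 = 846.001 ≈ 846

846


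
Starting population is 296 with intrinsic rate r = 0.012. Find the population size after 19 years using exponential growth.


r*t = 0.012 * 19 = 0.228
exp(0.228) = 1.25609
N = 296 * 1.25609 = 371.803 ≈ 372

372


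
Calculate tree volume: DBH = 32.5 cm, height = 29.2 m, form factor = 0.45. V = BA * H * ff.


(D/200)^2 = (32.5/200)^2 = 0.1625^2 = 0.02640625
BA = 3.141593 * 0.02640625 = 0.0829577 m^2
V = 0.0829577 * 29.2 * 0.45 = 1.09006 ≈ 1.090 m^3

1.090 m^3


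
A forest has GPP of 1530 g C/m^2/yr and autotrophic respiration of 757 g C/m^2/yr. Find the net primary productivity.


NPP = GPP - Ra = 1530 - 757 = 773 g C/m^2/yr

773 g C/m^2/yr


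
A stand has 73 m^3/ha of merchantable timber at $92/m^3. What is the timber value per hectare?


Value = 73 * 92 = $6716/ha

$6716/ha


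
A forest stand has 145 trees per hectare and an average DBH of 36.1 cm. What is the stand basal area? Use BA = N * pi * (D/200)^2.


(D/200)^2 = (36.1/200)^2 = 0.1805^2 = 0.03258025
Individual BA = 3.141593 * 0.03258025 = 0.102354 m^2
Stand BA = 145 * 0.102354 = 14.8413 ≈ 14.84 m^2/ha

14.84 m^2/ha


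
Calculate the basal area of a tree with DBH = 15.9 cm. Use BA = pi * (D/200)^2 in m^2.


D/200 = 15.9/200 = 0.0795 m
(D/200)^2 = 0.0795^2 = 0.00632025
BA = 3.141593 * 0.00632025 = 0.0198557 ≈ 0.0199 m^2

0.0199 m^2


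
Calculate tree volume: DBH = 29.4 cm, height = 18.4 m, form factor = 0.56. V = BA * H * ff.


(D/200)^2 = (29.4/200)^2 = 0.147^2 = 0.021609
BA = 3.141593 * 0.021609 = 0.0678867 m^2
V = 0.0678867 * 18.4 * 0.56 = 0.699505 ≈ 0.700 m^3

0.700 m^3
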